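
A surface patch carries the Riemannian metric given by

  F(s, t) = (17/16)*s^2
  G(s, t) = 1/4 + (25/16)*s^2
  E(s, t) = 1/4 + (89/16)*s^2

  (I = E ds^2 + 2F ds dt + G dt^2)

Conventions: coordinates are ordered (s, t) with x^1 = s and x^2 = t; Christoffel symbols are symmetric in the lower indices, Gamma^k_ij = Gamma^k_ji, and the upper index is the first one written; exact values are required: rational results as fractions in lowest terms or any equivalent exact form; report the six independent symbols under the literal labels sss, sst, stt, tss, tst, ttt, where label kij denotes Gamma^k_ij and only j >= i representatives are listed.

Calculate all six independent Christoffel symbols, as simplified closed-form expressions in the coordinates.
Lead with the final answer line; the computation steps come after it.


Answer: Gamma_sss = (1647*s^3 + 356*s)/(1936*s^4 + 456*s^2 + 16), Gamma_sst = -425*s^3/(1936*s^4 + 456*s^2 + 16), Gamma_stt = (-625*s^3 - 100*s)/(1936*s^4 + 456*s^2 + 16), Gamma_tss = (1513*s^3 + 136*s)/(1936*s^4 + 456*s^2 + 16), Gamma_tst = (2225*s^3 + 100*s)/(1936*s^4 + 456*s^2 + 16), Gamma_ttt = 425*s^3/(1936*s^4 + 456*s^2 + 16)

E = 1/4 + (89/16)*s^2; F = (17/16)*s^2; G = 1/4 + (25/16)*s^2
Gamma^k_ij = (1/2) g^{kl} (d_i g_jl + d_j g_il - d_l g_ij), with g^inv = (1/(EG-F^2)) [[G, -F], [-F, E]]
first partials: E_s = (89/8)*s, E_t = 0, F_s = (17/8)*s, F_t = 0, G_s = (25/8)*s, G_t = 0
D = EG - F^2 = 1/16 + (57/32)*s^2 + (121/16)*s^4
expanded: Gamma^s_ss = (G E_s - 2F F_s + F E_t)/(2D), Gamma^s_st = (G E_t - F G_s)/(2D), Gamma^s_tt = (2G F_t - G G_s - F G_t)/(2D), Gamma^t_ss = (2E F_s - E E_t - F E_s)/(2D), Gamma^t_st = (E G_s - F E_t)/(2D), Gamma^t_tt = (E G_t - 2F F_t + F G_s)/(2D); substitute and cancel common factors


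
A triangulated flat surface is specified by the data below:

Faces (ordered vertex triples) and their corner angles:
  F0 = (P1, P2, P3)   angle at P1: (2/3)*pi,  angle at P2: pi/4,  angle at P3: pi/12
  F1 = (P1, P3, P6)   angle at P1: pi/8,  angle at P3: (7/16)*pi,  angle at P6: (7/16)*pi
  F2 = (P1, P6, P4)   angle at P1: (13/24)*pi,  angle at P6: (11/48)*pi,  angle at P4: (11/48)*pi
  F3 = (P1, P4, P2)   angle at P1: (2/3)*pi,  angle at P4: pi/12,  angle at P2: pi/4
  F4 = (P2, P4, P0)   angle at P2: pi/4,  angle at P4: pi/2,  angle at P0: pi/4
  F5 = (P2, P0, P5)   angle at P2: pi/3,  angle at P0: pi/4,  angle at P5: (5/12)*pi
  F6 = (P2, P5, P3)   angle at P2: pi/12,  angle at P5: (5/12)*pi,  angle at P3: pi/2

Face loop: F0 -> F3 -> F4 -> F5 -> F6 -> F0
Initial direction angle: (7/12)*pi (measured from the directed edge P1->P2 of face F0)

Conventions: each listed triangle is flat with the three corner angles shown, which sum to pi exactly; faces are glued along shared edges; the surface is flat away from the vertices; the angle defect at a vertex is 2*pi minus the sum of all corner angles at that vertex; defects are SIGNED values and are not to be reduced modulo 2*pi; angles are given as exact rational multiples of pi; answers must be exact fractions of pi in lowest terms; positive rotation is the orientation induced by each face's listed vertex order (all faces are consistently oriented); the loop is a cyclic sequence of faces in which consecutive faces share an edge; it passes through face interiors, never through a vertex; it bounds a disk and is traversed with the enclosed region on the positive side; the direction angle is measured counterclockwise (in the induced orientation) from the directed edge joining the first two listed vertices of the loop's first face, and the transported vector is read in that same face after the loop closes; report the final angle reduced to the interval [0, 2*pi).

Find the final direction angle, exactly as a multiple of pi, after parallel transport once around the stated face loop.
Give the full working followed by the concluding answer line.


enclosed vertex P2: corner angles sum to (7/6)*pi, defect = 2*pi - (7/6)*pi = (5/6)*pi
the rotation equals the total enclosed defect, so the final angle is initial + defects (mod 2*pi)
final angle = (7/12)*pi + (5/6)*pi = (17/12)*pi (mod 2*pi)

Answer: final direction angle = (17/12)*pi


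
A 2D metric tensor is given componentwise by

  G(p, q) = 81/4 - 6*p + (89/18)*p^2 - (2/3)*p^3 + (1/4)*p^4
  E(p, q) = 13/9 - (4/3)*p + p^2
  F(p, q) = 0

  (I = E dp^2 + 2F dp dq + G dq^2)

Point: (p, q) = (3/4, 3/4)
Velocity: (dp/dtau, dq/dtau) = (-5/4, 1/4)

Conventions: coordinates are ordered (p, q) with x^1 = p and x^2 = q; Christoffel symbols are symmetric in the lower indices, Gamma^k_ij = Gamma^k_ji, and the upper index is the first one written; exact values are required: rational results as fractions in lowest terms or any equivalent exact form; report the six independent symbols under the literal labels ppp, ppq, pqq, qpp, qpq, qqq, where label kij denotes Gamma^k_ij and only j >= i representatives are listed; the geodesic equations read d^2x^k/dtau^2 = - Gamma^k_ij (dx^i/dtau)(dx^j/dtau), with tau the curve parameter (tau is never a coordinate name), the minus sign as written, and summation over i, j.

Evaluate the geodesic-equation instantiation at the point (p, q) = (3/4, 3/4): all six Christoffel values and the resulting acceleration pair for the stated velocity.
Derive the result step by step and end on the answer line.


E = 145/144, F = 0, G = 18769/1024 at the point
E_p = 1/6, E_q = 0, F_p = 0, F_q = 0, G_p = 137/192, G_q = 0
EG - F^2 = 2721505/147456;  g^inv = (147456/2721505) * [[18769/1024, 0], [0, 145/144]]
first-kind symbols [ij,l] = (1/2)(d_i g_jl + d_j g_il - d_l g_ij): [pp,p] = E_p/2 = 1/12, [pp,q] = F_p - E_q/2 = 0, [pq,p] = E_q/2 = 0, [pq,q] = G_p/2 = 137/384, [qq,p] = F_q - G_p/2 = -137/384, [qq,q] = G_q/2 = 0
Gamma^p_ij = (G*[ij,p] - F*[ij,q])/(EG - F^2), Gamma^q_ij = (E*[ij,q] - F*[ij,p])/(EG - F^2)
Gamma_ppp = 12/145, Gamma_ppq = 0, Gamma_pqq = -411/1160, Gamma_qpp = 0, Gamma_qpq = 8/411, Gamma_qqq = 0
d^2p/dtau^2 = -(Gamma_ppp*(-5/4)^2 + 2*Gamma_ppq*(-5/4)*(1/4) + Gamma_pqq*(1/4)^2) = -1989/18560
d^2q/dtau^2 = -(Gamma_qpp*(-5/4)^2 + 2*Gamma_qpq*(-5/4)*(1/4) + Gamma_qqq*(1/4)^2) = 5/411

Answer: Gamma_ppp = 12/145, Gamma_ppq = 0, Gamma_pqq = -411/1160, Gamma_qpp = 0, Gamma_qpq = 8/411, Gamma_qqq = 0; accelerations (d^2p/dtau^2, d^2q/dtau^2) = (-1989/18560, 5/411)


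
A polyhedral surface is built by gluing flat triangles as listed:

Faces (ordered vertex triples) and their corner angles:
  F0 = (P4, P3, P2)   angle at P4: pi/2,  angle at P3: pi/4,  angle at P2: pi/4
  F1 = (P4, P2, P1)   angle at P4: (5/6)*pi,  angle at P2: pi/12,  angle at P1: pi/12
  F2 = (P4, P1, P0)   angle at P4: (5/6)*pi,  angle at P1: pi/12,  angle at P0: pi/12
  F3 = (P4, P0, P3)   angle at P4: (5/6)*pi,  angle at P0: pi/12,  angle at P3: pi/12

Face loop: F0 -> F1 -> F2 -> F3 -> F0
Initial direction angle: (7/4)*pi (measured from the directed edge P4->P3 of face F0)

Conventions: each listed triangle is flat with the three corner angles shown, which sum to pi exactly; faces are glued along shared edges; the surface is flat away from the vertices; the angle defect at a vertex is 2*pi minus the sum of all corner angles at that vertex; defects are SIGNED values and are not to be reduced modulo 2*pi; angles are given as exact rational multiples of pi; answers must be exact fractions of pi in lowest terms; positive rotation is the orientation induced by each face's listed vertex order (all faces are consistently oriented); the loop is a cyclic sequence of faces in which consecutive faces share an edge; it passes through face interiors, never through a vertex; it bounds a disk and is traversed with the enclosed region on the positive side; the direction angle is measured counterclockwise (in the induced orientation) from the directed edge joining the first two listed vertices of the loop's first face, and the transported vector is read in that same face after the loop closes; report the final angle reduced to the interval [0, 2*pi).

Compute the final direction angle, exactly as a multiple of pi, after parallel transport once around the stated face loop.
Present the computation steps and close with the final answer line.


enclosed vertex P4: corner angles sum to 3*pi, defect = 2*pi - 3*pi = -pi
holonomy = initial angle + sum of enclosed defects (mod 2*pi), positive in the induced orientation
final angle = (7/4)*pi - pi = (3/4)*pi (mod 2*pi)

Answer: final direction angle = (3/4)*pi


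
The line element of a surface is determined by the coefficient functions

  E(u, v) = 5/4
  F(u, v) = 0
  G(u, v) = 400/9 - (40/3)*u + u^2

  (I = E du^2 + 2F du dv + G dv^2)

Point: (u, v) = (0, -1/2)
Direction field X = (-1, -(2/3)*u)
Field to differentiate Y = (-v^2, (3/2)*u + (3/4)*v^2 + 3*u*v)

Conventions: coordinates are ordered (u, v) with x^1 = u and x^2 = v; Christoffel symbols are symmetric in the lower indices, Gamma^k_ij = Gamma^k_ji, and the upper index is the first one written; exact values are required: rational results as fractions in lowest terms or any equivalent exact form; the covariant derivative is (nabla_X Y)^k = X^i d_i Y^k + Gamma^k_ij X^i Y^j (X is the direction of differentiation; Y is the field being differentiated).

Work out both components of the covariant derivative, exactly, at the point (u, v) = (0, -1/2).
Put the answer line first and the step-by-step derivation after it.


Answer: (nabla_X Y)^u = 0, (nabla_X Y)^v = 9/320

E = 5/4, F = 0, G = 400/9 at the point
E_u = 0, E_v = 0, F_u = 0, F_v = 0, G_u = -40/3, G_v = 0
EG - F^2 = 500/9;  g^inv = (9/500) * [[400/9, 0], [0, 5/4]]
first-kind symbols [ij,l] = (1/2)(d_i g_jl + d_j g_il - d_l g_ij): [uu,u] = E_u/2 = 0, [uu,v] = F_u - E_v/2 = 0, [uv,u] = E_v/2 = 0, [uv,v] = G_u/2 = -20/3, [vv,u] = F_v - G_u/2 = 20/3, [vv,v] = G_v/2 = 0
Gamma^u_ij = (G*[ij,u] - F*[ij,v])/(EG - F^2), Gamma^v_ij = (E*[ij,v] - F*[ij,u])/(EG - F^2)
Gamma_uuu = 0, Gamma_uuv = 0, Gamma_uvv = 16/3, Gamma_vuu = 0, Gamma_vuv = -3/20, Gamma_vvv = 0
X = (-1, 0), Y = (-1/4, 3/16) at the point


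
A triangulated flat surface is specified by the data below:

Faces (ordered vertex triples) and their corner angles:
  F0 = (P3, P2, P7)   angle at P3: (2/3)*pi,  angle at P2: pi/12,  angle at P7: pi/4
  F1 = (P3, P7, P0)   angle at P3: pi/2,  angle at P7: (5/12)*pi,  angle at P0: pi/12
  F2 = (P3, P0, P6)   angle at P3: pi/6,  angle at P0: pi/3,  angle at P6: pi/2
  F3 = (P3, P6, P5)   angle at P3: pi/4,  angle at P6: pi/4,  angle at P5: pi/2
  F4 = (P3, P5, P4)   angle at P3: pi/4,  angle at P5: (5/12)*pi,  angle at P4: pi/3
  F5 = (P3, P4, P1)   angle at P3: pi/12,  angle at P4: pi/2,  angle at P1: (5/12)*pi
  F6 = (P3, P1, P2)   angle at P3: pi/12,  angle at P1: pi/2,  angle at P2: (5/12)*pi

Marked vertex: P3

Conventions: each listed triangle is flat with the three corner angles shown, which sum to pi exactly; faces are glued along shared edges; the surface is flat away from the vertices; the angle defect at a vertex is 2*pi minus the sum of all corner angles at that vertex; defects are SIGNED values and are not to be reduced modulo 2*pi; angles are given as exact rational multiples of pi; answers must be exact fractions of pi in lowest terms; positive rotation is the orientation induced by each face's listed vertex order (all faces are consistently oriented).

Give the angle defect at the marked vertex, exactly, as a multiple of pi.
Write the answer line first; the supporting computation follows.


Answer: defect(P3) = 0

Sum of corner angles at P3: 2*pi
defect = 2*pi - 2*pi


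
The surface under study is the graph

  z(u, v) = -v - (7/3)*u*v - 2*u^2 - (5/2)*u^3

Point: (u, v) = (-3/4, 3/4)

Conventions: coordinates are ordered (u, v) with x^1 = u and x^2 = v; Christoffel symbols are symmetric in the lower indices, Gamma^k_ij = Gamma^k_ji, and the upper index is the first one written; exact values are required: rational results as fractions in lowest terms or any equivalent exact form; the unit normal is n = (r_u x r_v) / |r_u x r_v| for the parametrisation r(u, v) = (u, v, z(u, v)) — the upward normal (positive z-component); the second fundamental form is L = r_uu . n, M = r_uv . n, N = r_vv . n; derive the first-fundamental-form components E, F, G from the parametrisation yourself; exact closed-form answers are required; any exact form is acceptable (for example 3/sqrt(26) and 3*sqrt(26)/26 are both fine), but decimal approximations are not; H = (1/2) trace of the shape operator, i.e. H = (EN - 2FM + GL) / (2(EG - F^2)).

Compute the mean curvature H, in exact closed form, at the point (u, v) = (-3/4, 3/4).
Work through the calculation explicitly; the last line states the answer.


z_u = -95/32, z_v = 3/4, z_uu = 29/4, z_uv = -7/3, z_vv = 0
E = 10049/1024, F = -285/128, G = 25/16; answer radicand W^2 = 10625/1024
unnormalised second-form numerators: l = 29/4, m = -7/3, n = 0; L = l/sqrt(10625/1024), and similarly M = m/sqrt(W^2), N = n/sqrt(W^2)
H = (E*n - 2*F*m + G*l) / (2*(EG - F^2)*sqrt(W^2)); E*n - 2*F*m + G*l = 15/16, EG - F^2 = 10625/1024, so H = (96/2125)/sqrt(10625/1024)

Answer: H = 3072*sqrt(17)/903125


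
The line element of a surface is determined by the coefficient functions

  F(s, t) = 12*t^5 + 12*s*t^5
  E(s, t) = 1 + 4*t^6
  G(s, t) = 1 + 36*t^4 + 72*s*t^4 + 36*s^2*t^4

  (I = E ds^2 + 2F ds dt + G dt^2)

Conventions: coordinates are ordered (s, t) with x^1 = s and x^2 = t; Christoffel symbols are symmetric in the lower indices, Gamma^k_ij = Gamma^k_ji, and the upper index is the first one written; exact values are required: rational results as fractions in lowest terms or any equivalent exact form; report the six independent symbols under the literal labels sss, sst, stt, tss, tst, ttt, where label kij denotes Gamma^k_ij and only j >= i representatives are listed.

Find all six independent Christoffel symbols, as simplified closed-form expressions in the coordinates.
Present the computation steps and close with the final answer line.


E = 1 + 4*t^6; F = 12*t^5 + 12*s*t^5; G = 1 + 36*t^4 + 72*s*t^4 + 36*s^2*t^4
Gamma^k_ij = (1/2) g^{kl} (d_i g_jl + d_j g_il - d_l g_ij), with g^inv = (1/(EG-F^2)) [[G, -F], [-F, E]]
first partials: E_s = 0, E_t = 24*t^5, F_s = 12*t^5, F_t = 60*t^4 + 60*s*t^4, G_s = 72*t^4 + 72*s*t^4, G_t = 144*t^3 + 288*s*t^3 + 144*s^2*t^3
D = EG - F^2 = 1 + 36*t^4 + 72*s*t^4 + 4*t^6 + 36*s^2*t^4
expanded: Gamma^s_ss = (G E_s - 2F F_s + F E_t)/(2D), Gamma^s_st = (G E_t - F G_s)/(2D), Gamma^s_tt = (2G F_t - G G_s - F G_t)/(2D), Gamma^t_ss = (2E F_s - E E_t - F E_s)/(2D), Gamma^t_st = (E G_s - F E_t)/(2D), Gamma^t_tt = (E G_t - 2F F_t + F G_s)/(2D); substitute and cancel common factors

Answer: Gamma_sss = 0, Gamma_sst = 12*t^5/(36*s^2*t^4 + 72*s*t^4 + 4*t^6 + 36*t^4 + 1), Gamma_stt = (24*s*t^4 + 24*t^4)/(36*s^2*t^4 + 72*s*t^4 + 4*t^6 + 36*t^4 + 1), Gamma_tss = 0, Gamma_tst = (36*s*t^4 + 36*t^4)/(36*s^2*t^4 + 72*s*t^4 + 4*t^6 + 36*t^4 + 1), Gamma_ttt = (72*s^2*t^3 + 144*s*t^3 + 72*t^3)/(36*s^2*t^4 + 72*s*t^4 + 4*t^6 + 36*t^4 + 1)


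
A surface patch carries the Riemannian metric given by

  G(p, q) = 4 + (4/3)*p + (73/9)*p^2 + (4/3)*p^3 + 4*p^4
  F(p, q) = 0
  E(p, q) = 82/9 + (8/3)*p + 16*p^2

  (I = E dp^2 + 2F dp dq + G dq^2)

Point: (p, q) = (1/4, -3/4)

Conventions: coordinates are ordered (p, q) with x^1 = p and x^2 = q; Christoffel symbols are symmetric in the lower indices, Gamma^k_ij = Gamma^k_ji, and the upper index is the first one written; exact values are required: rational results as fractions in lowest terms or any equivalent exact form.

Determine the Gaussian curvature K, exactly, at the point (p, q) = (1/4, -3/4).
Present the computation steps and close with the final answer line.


E = 97/9, F = 0, G = 2809/576, EG - F^2 = 272473/5184 at the point
E_p = 32/3, E_q = 0, F_p = 0, F_q = 0, G_p = 53/9, G_q = 0
E_qq = 0, F_pq = 0, G_pp = 191/9
Brioschi: K = (det M1 - det M2) / (EG - F^2)^2 with the standard first/second-derivative matrices M1, M2.
M1 = [[-E_qq/2 + F_pq - G_pp/2, E_p/2, F_p - E_q/2], [F_q - G_p/2, E, F], [G_q/2, F, G]] = [[-191/18, 16/3, 0], [-53/18, 97/9, 0], [0, 0, 2809/576]]; det M1 = -44896247/93312
M2 = [[0, E_q/2, G_p/2], [E_q/2, E, F], [G_p/2, F, G]] = [[0, 0, 53/18], [0, 97/9, 0], [53/18, 0, 2809/576]]; det M2 = -272473/2916
det M1 - det M2 = -148877/384; K = -148877/384 / (272473/5184)^2 = -69984/498677

Answer: K = -69984/498677


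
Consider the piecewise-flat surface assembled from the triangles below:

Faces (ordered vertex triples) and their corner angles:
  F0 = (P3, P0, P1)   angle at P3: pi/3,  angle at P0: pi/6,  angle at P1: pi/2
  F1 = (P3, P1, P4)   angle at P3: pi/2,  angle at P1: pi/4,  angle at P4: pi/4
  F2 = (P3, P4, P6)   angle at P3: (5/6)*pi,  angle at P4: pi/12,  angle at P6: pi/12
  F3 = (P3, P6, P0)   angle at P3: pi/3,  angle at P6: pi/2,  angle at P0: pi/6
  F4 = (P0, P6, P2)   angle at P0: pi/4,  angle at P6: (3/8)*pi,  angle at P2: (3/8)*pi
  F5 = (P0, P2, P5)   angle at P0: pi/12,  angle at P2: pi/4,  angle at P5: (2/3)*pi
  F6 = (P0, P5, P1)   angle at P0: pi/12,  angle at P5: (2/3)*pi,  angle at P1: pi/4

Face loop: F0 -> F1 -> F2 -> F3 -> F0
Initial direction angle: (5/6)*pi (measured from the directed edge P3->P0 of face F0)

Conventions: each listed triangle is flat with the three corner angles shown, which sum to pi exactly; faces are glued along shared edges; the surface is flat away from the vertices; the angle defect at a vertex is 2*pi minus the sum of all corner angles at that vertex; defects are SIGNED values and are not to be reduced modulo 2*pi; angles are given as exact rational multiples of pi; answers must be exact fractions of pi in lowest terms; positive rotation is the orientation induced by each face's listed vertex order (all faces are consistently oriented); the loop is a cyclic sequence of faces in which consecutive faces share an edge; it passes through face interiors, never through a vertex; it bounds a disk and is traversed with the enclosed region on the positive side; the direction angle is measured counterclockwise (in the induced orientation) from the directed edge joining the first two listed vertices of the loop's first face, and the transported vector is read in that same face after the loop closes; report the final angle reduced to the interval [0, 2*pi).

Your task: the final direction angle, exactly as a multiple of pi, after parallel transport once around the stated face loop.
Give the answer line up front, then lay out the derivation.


Answer: final direction angle = (5/6)*pi

enclosed vertex P3: corner angles sum to 2*pi, defect = 2*pi - 2*pi = 0
the rotation equals the total enclosed defect, so the final angle is initial + defects (mod 2*pi)
final angle = (5/6)*pi + 0 = (5/6)*pi (mod 2*pi)


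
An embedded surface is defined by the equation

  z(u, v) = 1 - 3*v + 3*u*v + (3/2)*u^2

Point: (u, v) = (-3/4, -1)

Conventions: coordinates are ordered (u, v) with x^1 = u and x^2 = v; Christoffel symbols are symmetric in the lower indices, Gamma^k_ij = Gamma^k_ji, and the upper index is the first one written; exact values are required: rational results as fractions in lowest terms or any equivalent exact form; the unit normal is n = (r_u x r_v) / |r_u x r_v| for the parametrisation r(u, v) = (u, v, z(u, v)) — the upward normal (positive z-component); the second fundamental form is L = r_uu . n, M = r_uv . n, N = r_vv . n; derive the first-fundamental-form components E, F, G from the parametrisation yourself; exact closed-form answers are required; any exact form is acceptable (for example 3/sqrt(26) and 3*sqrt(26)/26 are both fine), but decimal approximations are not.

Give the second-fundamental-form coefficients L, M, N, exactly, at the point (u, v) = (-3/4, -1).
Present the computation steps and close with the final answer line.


z_u = -21/4, z_v = -21/4, z_uu = 3, z_uv = 3, z_vv = 0
E = 457/16, F = 441/16, G = 457/16; answer radicand W^2 = 449/8
unnormalised second-form numerators: l = 3, m = 3, n = 0; L = l/sqrt(449/8), and similarly M = m/sqrt(W^2), N = n/sqrt(W^2)

Answer: L = 6*sqrt(898)/449, M = 6*sqrt(898)/449, N = 0


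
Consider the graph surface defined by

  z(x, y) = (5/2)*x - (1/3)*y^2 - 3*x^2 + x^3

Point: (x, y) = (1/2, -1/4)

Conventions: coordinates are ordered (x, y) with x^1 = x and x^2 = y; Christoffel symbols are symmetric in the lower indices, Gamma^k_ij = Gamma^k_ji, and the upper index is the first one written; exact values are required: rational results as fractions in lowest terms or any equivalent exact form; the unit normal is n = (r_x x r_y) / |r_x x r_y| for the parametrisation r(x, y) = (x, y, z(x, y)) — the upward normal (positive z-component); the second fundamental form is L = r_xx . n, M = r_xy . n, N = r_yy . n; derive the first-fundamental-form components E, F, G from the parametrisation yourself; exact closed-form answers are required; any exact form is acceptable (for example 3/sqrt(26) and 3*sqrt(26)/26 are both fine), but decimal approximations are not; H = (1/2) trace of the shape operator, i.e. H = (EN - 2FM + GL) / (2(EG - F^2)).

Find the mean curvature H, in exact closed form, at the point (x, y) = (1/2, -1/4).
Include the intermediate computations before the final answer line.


z_x = 1/4, z_y = 1/6, z_xx = -3, z_xy = 0, z_yy = -2/3
E = 17/16, F = 1/24, G = 37/36; answer radicand W^2 = 157/144
unnormalised second-form numerators: l = -3, m = 0, n = -2/3; L = l/sqrt(157/144), and similarly M = m/sqrt(W^2), N = n/sqrt(W^2)
H = (E*n - 2*F*m + G*l) / (2*(EG - F^2)*sqrt(W^2)); E*n - 2*F*m + G*l = -91/24, EG - F^2 = 157/144, so H = (-273/157)/sqrt(157/144)

Answer: H = -3276*sqrt(157)/24649


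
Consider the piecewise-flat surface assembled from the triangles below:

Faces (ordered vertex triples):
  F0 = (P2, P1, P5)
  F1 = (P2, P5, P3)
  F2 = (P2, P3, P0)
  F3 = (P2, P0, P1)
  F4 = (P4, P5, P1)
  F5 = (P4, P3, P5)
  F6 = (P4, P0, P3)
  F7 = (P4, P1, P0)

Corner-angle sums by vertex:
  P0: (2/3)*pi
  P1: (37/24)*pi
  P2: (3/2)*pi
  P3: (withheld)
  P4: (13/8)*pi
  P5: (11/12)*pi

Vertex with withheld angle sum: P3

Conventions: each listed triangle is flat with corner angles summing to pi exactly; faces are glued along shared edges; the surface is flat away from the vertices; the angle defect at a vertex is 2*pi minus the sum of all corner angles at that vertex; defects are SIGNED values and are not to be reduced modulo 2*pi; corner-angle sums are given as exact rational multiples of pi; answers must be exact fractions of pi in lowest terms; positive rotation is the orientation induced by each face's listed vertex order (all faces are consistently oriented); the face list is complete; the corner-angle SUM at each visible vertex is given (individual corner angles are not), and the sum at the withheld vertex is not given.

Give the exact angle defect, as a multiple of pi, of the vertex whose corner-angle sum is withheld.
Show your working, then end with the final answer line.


V = 6, E = 12, F = 8; chi = V - E + F = 2
Gauss-Bonnet: total defect = 2*pi*chi = 4*pi; visible defects sum to (15/4)*pi

Answer: defect(P3) = pi/4


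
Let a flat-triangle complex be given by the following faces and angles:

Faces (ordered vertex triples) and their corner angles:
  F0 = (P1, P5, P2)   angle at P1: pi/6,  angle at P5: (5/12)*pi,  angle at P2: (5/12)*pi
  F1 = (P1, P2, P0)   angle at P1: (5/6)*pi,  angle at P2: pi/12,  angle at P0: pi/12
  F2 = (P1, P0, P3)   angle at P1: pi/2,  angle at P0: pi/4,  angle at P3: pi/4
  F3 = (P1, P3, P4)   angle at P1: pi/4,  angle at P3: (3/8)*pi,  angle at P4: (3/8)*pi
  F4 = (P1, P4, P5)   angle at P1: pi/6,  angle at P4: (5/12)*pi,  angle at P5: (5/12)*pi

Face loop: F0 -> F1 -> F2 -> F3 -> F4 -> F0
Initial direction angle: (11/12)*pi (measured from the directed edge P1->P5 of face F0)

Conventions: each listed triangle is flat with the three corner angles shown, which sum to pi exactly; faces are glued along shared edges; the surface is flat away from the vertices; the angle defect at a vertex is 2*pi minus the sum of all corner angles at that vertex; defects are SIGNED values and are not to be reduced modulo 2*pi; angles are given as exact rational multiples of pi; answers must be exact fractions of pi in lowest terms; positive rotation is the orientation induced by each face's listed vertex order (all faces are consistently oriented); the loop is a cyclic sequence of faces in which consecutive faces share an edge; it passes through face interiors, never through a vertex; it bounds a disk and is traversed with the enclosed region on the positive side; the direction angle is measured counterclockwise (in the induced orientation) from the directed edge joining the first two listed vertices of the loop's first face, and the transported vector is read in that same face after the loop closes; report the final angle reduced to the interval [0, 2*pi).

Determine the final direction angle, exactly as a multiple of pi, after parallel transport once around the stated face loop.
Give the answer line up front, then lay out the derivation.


Answer: final direction angle = pi

enclosed vertex P1: corner angles sum to (23/12)*pi, defect = 2*pi - (23/12)*pi = pi/12
transport around the loop rotates by the sum of enclosed defects; add to the initial angle mod 2*pi
final angle = (11/12)*pi + pi/12 = pi (mod 2*pi)


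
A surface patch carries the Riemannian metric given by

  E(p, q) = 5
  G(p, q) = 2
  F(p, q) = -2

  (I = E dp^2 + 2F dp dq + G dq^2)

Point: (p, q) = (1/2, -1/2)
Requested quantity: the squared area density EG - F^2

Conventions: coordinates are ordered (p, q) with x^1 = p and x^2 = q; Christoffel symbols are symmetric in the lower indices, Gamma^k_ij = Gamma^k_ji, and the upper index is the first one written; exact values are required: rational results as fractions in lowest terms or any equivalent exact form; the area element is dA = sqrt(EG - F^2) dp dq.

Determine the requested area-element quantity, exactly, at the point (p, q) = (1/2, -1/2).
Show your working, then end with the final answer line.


E = 5, F = -2, G = 2; EG - F^2 = 6

Answer: EG - F^2 = 6


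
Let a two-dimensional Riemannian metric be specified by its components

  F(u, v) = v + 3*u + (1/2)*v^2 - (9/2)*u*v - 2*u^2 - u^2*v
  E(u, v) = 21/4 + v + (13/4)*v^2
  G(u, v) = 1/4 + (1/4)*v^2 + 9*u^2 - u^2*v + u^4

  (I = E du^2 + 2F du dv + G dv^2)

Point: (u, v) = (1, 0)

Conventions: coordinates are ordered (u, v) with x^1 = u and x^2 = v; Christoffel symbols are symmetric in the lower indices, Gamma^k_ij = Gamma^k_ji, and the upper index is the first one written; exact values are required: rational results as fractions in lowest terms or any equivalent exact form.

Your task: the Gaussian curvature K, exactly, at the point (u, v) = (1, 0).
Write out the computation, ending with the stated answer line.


E = 21/4, F = 1, G = 41/4, EG - F^2 = 845/16 at the point
E_u = 0, E_v = 1, F_u = -1, F_v = -9/2, G_u = 22, G_v = -1
E_vv = 13/2, F_uv = -13/2, G_uu = 30
The intrinsic route: Brioschi's K = (det M1 - det M2)/(EG - F^2)^2.
M1 = [[-E_vv/2 + F_uv - G_uu/2, E_u/2, F_u - E_v/2], [F_v - G_u/2, E, F], [G_v/2, F, G]] = [[-99/4, 0, -3/2], [-31/2, 21/4, 1], [-1/2, 1, 41/4]]; det M1 = -82419/64
M2 = [[0, E_v/2, G_u/2], [E_v/2, E, F], [G_u/2, F, G]] = [[0, 1/2, 11], [1/2, 21/4, 1], [11, 1, 41/4]]; det M2 = -10029/16
det M1 - det M2 = -42303/64; K = -42303/64 / (845/16)^2 = -169212/714025

Answer: K = -169212/714025


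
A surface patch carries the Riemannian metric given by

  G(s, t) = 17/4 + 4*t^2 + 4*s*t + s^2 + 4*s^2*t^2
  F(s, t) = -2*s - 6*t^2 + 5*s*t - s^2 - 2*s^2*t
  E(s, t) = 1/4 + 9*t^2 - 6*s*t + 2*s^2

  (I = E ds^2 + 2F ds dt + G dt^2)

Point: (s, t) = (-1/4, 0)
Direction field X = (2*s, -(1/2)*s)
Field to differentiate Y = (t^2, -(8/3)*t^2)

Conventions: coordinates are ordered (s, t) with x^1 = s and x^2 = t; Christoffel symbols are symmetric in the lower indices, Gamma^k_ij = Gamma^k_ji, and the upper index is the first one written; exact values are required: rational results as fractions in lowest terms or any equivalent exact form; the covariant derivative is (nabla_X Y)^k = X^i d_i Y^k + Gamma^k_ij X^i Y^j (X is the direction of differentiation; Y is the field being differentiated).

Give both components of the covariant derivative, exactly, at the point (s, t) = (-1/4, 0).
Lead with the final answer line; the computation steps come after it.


Answer: (nabla_X Y)^s = 0, (nabla_X Y)^t = 0

E = 3/8, F = 7/16, G = 69/16 at the point
E_s = -1, E_t = 3/2, F_s = -3/2, F_t = -11/8, G_s = -1/2, G_t = -1
EG - F^2 = 365/256;  g^inv = (256/365) * [[69/16, -7/16], [-7/16, 3/8]]
first-kind symbols [ij,l] = (1/2)(d_i g_jl + d_j g_il - d_l g_ij): [ss,s] = E_s/2 = -1/2, [ss,t] = F_s - E_t/2 = -9/4, [st,s] = E_t/2 = 3/4, [st,t] = G_s/2 = -1/4, [tt,s] = F_t - G_s/2 = -9/8, [tt,t] = G_t/2 = -1/2
Gamma^s_ij = (G*[ij,s] - F*[ij,t])/(EG - F^2), Gamma^t_ij = (E*[ij,t] - F*[ij,s])/(EG - F^2)
Gamma_sss = -60/73, Gamma_sst = 856/365, Gamma_stt = -1186/365, Gamma_tss = -32/73, Gamma_tst = -108/365, Gamma_ttt = 78/365
X = (-1/2, 1/8), Y = (0, 0) at the point


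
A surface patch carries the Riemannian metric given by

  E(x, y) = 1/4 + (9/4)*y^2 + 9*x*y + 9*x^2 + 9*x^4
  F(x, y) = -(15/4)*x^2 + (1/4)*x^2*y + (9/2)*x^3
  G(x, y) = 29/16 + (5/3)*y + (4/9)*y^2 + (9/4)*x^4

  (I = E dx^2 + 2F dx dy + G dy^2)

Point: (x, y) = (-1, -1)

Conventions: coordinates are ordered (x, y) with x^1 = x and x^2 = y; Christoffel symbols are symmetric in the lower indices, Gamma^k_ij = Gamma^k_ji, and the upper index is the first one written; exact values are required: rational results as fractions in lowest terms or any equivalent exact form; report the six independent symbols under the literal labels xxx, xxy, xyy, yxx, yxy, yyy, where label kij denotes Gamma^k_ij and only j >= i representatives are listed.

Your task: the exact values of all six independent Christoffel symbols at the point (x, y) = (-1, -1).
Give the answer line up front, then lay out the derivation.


Answer: Gamma_xxx = 43389/3323, Gamma_xxy = -33075/6646, Gamma_xyy = 9675/6646, Gamma_yxx = 162900/3323, Gamma_yxy = -54756/3323, Gamma_yyy = 14932/3323

E = 59/2, F = -17/2, G = 409/144 at the point
E_x = -63, E_y = -27/2, F_x = 43/2, F_y = 1/4, G_x = -9, G_y = 7/9
EG - F^2 = 3323/288;  g^inv = (288/3323) * [[409/144, 17/2], [17/2, 59/2]]
first-kind symbols [ij,l] = (1/2)(d_i g_jl + d_j g_il - d_l g_ij): [xx,x] = E_x/2 = -63/2, [xx,y] = F_x - E_y/2 = 113/4, [xy,x] = E_y/2 = -27/4, [xy,y] = G_x/2 = -9/2, [yy,x] = F_y - G_x/2 = 19/4, [yy,y] = G_y/2 = 7/18
Gamma^x_ij = (G*[ij,x] - F*[ij,y])/(EG - F^2), Gamma^y_ij = (E*[ij,y] - F*[ij,x])/(EG - F^2)


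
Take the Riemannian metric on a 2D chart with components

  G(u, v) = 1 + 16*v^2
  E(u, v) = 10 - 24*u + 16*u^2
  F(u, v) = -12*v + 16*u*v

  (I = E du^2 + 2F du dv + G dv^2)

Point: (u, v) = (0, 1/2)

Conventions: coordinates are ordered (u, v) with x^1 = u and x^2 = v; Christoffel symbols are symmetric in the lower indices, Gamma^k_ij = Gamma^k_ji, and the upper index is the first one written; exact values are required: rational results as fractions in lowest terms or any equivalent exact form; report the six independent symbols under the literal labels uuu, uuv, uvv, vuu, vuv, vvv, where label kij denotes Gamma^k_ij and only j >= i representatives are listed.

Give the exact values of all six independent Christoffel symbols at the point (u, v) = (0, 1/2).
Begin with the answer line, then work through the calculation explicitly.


Answer: Gamma_uuu = -6/7, Gamma_uuv = 0, Gamma_uvv = -6/7, Gamma_vuu = 4/7, Gamma_vuv = 0, Gamma_vvv = 4/7

E = 10, F = -6, G = 5 at the point
E_u = -24, E_v = 0, F_u = 8, F_v = -12, G_u = 0, G_v = 16
EG - F^2 = 14;  g^inv = (1/14) * [[5, 6], [6, 10]]
first-kind symbols [ij,l] = (1/2)(d_i g_jl + d_j g_il - d_l g_ij): [uu,u] = E_u/2 = -12, [uu,v] = F_u - E_v/2 = 8, [uv,u] = E_v/2 = 0, [uv,v] = G_u/2 = 0, [vv,u] = F_v - G_u/2 = -12, [vv,v] = G_v/2 = 8
Gamma^u_ij = (G*[ij,u] - F*[ij,v])/(EG - F^2), Gamma^v_ij = (E*[ij,v] - F*[ij,u])/(EG - F^2)


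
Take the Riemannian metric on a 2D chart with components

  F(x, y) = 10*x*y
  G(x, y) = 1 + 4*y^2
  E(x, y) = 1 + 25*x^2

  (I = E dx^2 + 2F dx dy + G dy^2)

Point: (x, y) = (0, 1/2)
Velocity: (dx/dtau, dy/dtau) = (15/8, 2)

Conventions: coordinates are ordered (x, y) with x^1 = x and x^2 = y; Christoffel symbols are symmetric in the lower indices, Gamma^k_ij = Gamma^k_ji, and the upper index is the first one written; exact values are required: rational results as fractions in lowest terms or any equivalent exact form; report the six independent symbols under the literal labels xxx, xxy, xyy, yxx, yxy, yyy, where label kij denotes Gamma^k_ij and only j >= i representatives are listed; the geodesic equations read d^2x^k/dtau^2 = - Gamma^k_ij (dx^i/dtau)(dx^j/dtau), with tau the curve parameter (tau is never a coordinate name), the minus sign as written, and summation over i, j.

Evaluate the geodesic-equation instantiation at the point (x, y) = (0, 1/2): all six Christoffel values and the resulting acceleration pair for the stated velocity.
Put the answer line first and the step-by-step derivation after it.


Answer: Gamma_xxx = 0, Gamma_xxy = 0, Gamma_xyy = 0, Gamma_yxx = 5/2, Gamma_yxy = 0, Gamma_yyy = 1; accelerations (d^2x/dtau^2, d^2y/dtau^2) = (0, -1637/128)

E = 1, F = 0, G = 2 at the point
E_x = 0, E_y = 0, F_x = 5, F_y = 0, G_x = 0, G_y = 4
EG - F^2 = 2;  g^inv = (1/2) * [[2, 0], [0, 1]]
first-kind symbols [ij,l] = (1/2)(d_i g_jl + d_j g_il - d_l g_ij): [xx,x] = E_x/2 = 0, [xx,y] = F_x - E_y/2 = 5, [xy,x] = E_y/2 = 0, [xy,y] = G_x/2 = 0, [yy,x] = F_y - G_x/2 = 0, [yy,y] = G_y/2 = 2
Gamma^x_ij = (G*[ij,x] - F*[ij,y])/(EG - F^2), Gamma^y_ij = (E*[ij,y] - F*[ij,x])/(EG - F^2)
Gamma_xxx = 0, Gamma_xxy = 0, Gamma_xyy = 0, Gamma_yxx = 5/2, Gamma_yxy = 0, Gamma_yyy = 1
d^2x/dtau^2 = -(Gamma_xxx*(15/8)^2 + 2*Gamma_xxy*(15/8)*(2) + Gamma_xyy*(2)^2) = 0
d^2y/dtau^2 = -(Gamma_yxx*(15/8)^2 + 2*Gamma_yxy*(15/8)*(2) + Gamma_yyy*(2)^2) = -1637/128


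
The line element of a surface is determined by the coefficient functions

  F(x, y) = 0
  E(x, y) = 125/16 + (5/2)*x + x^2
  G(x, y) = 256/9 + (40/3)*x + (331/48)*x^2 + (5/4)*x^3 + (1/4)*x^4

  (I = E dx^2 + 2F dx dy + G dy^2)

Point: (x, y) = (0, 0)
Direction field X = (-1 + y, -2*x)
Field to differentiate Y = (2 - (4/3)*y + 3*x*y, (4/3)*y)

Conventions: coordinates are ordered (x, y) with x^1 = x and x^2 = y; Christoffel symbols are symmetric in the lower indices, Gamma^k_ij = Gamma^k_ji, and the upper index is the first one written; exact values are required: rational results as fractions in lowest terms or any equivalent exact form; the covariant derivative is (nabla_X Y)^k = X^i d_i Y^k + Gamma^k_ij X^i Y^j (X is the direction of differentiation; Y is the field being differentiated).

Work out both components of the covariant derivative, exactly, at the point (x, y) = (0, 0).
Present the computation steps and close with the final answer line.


E = 125/16, F = 0, G = 256/9 at the point
E_x = 5/2, E_y = 0, F_x = 0, F_y = 0, G_x = 40/3, G_y = 0
EG - F^2 = 2000/9;  g^inv = (9/2000) * [[256/9, 0], [0, 125/16]]
first-kind symbols [ij,l] = (1/2)(d_i g_jl + d_j g_il - d_l g_ij): [xx,x] = E_x/2 = 5/4, [xx,y] = F_x - E_y/2 = 0, [xy,x] = E_y/2 = 0, [xy,y] = G_x/2 = 20/3, [yy,x] = F_y - G_x/2 = -20/3, [yy,y] = G_y/2 = 0
Gamma^x_ij = (G*[ij,x] - F*[ij,y])/(EG - F^2), Gamma^y_ij = (E*[ij,y] - F*[ij,x])/(EG - F^2)
Gamma_xxx = 4/25, Gamma_xxy = 0, Gamma_xyy = -64/75, Gamma_yxx = 0, Gamma_yxy = 15/64, Gamma_yyy = 0
X = (-1, 0), Y = (2, 0) at the point

Answer: (nabla_X Y)^x = -8/25, (nabla_X Y)^y = 0


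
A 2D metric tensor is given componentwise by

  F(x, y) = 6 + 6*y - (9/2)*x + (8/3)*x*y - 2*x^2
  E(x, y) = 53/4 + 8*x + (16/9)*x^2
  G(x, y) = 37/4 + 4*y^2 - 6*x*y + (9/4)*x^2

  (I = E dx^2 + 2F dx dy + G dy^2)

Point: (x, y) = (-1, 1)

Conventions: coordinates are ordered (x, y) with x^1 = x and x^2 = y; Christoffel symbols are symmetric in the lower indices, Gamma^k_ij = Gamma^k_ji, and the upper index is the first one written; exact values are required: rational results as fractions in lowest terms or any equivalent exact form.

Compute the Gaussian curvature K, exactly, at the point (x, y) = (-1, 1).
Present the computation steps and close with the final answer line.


E = 253/36, F = 71/6, G = 43/2, EG - F^2 = 797/72 at the point
E_x = 40/9, E_y = 0, F_x = 13/6, F_y = 10/3, G_x = -21/2, G_y = 14
E_yy = 0, F_xy = 8/3, G_xx = 9/2
By Brioschi, K is (det M1 - det M2) divided by (EG - F^2) squared.
M1 = [[-E_yy/2 + F_xy - G_xx/2, E_x/2, F_x - E_y/2], [F_y - G_x/2, E, F], [G_y/2, F, G]] = [[5/12, 20/9, 13/6], [103/12, 253/36, 71/6], [7, 71/6, 43/2]]; det M1 = -10361/96
M2 = [[0, E_y/2, G_x/2], [E_y/2, E, F], [G_x/2, F, G]] = [[0, 0, -21/4], [0, 253/36, 71/6], [-21/4, 71/6, 43/2]]; det M2 = -12397/64
det M1 - det M2 = 16469/192; K = 16469/192 / (797/72)^2 = 444663/635209

Answer: K = 444663/635209


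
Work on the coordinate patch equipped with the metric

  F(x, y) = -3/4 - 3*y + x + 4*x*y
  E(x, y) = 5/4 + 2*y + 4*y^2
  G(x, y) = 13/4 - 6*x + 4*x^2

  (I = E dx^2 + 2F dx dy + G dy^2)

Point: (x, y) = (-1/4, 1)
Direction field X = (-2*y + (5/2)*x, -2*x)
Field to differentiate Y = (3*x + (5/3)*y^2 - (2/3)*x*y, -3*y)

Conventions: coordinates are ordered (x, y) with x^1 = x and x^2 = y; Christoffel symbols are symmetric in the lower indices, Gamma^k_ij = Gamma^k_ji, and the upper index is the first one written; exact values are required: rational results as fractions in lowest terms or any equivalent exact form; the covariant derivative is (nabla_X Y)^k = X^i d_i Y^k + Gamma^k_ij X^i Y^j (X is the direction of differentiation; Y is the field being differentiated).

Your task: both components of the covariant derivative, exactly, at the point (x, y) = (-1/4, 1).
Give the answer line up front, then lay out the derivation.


Answer: (nabla_X Y)^x = -137/216, (nabla_X Y)^y = -1213/270

E = 29/4, F = -5, G = 5 at the point
E_x = 0, E_y = 10, F_x = 5, F_y = -4, G_x = -8, G_y = 0
EG - F^2 = 45/4;  g^inv = (4/45) * [[5, 5], [5, 29/4]]
first-kind symbols [ij,l] = (1/2)(d_i g_jl + d_j g_il - d_l g_ij): [xx,x] = E_x/2 = 0, [xx,y] = F_x - E_y/2 = 0, [xy,x] = E_y/2 = 5, [xy,y] = G_x/2 = -4, [yy,x] = F_y - G_x/2 = 0, [yy,y] = G_y/2 = 0
Gamma^x_ij = (G*[ij,x] - F*[ij,y])/(EG - F^2), Gamma^y_ij = (E*[ij,y] - F*[ij,x])/(EG - F^2)
Gamma_xxx = 0, Gamma_xxy = 4/9, Gamma_xyy = 0, Gamma_yxx = 0, Gamma_yxy = -16/45, Gamma_yyy = 0
X = (-21/8, 1/2), Y = (13/12, -3) at the point


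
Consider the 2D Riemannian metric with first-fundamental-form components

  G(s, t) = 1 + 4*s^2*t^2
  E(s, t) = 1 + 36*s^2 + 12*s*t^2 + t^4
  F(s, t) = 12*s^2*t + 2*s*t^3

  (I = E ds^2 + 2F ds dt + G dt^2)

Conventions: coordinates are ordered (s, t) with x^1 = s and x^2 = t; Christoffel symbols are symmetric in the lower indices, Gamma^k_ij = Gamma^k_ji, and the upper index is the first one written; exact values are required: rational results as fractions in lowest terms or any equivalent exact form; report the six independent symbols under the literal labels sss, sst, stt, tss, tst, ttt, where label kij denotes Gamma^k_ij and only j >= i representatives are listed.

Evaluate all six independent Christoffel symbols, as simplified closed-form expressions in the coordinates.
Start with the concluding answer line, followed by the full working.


Answer: Gamma_sss = (36*s + 6*t^2)/(4*s^2*t^2 + 36*s^2 + 12*s*t^2 + t^4 + 1), Gamma_sst = (12*s*t + 2*t^3)/(4*s^2*t^2 + 36*s^2 + 12*s*t^2 + t^4 + 1), Gamma_stt = (12*s^2 + 2*s*t^2)/(4*s^2*t^2 + 36*s^2 + 12*s*t^2 + t^4 + 1), Gamma_tss = 12*s*t/(4*s^2*t^2 + 36*s^2 + 12*s*t^2 + t^4 + 1), Gamma_tst = 4*s*t^2/(4*s^2*t^2 + 36*s^2 + 12*s*t^2 + t^4 + 1), Gamma_ttt = 4*s^2*t/(4*s^2*t^2 + 36*s^2 + 12*s*t^2 + t^4 + 1)

E = 1 + 36*s^2 + 12*s*t^2 + t^4; F = 12*s^2*t + 2*s*t^3; G = 1 + 4*s^2*t^2
Gamma^k_ij = (1/2) g^{kl} (d_i g_jl + d_j g_il - d_l g_ij), with g^inv = (1/(EG-F^2)) [[G, -F], [-F, E]]
first partials: E_s = 72*s + 12*t^2, E_t = 24*s*t + 4*t^3, F_s = 24*s*t + 2*t^3, F_t = 12*s^2 + 6*s*t^2, G_s = 8*s*t^2, G_t = 8*s^2*t
D = EG - F^2 = 1 + 36*s^2 + 12*s*t^2 + t^4 + 4*s^2*t^2
expanded: Gamma^s_ss = (G E_s - 2F F_s + F E_t)/(2D), Gamma^s_st = (G E_t - F G_s)/(2D), Gamma^s_tt = (2G F_t - G G_s - F G_t)/(2D), Gamma^t_ss = (2E F_s - E E_t - F E_s)/(2D), Gamma^t_st = (E G_s - F E_t)/(2D), Gamma^t_tt = (E G_t - 2F F_t + F G_s)/(2D); substitute and cancel common factors


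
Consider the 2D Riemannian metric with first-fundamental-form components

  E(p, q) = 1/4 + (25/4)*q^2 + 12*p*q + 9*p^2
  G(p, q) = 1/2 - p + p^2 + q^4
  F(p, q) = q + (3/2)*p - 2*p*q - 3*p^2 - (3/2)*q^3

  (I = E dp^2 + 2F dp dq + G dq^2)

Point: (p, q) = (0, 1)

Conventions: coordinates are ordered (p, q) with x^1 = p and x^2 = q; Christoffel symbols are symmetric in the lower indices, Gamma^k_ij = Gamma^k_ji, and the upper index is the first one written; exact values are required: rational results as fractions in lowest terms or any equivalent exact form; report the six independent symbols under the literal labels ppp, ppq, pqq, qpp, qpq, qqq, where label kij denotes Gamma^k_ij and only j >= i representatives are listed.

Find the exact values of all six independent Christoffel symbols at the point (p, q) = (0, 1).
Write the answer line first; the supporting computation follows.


Answer: Gamma_ppp = 45/76, Gamma_ppq = 73/76, Gamma_pqq = -7/19, Gamma_qpp = -327/76, Gamma_qpq = -1/76, Gamma_qqq = 23/19

E = 13/2, F = -1/2, G = 3/2 at the point
E_p = 12, E_q = 25/2, F_p = -1/2, F_q = -7/2, G_p = -1, G_q = 4
EG - F^2 = 19/2;  g^inv = (2/19) * [[3/2, 1/2], [1/2, 13/2]]
first-kind symbols [ij,l] = (1/2)(d_i g_jl + d_j g_il - d_l g_ij): [pp,p] = E_p/2 = 6, [pp,q] = F_p - E_q/2 = -27/4, [pq,p] = E_q/2 = 25/4, [pq,q] = G_p/2 = -1/2, [qq,p] = F_q - G_p/2 = -3, [qq,q] = G_q/2 = 2
Gamma^p_ij = (G*[ij,p] - F*[ij,q])/(EG - F^2), Gamma^q_ij = (E*[ij,q] - F*[ij,p])/(EG - F^2)
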